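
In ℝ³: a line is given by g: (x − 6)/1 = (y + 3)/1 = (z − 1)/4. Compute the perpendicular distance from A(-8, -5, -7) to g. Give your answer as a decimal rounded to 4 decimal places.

11.6619

g has direction (1, 1, 4) through (6, -3, 1).
Taking (6, -3, 1) on g with direction v = (1, 1, 4): w = A − (6, -3, 1) = (-14, -2, -8), and w × v = (0, 48, -12).
Distance = |w × v| / |v| = √2448 / √18 ≈ 11.6619.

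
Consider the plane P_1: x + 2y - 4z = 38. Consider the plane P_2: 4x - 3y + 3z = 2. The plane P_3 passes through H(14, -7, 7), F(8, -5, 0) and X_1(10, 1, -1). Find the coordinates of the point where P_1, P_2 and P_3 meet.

(8, 5, -5)

HF = (-6, 2, -7), HX_1 = (-4, 8, -8); a normal to P_3 is HF × HX_1 = (40, -20, -40).
Using H: P_3 has equation 40x - 20y - 40z = 420.
Solving the 3×3 linear system x + 2y - 4z = 38, 4x - 3y + 3z = 2, 40x - 20y - 40z = 420 (e.g. by elimination or Cramer's rule, determinant = 580) gives (8, 5, -5).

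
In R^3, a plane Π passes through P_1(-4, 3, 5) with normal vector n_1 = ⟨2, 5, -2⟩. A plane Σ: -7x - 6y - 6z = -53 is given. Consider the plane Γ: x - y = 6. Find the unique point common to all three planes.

Π: n_1·r = n_1·P_1 gives 2x + 5y - 2z = -3.
Solving the 3×3 linear system 2x + 5y - 2z = -3, -7x - 6y - 6z = -53, x - y = 6 (e.g. by elimination or Cramer's rule, determinant = -68) gives (5, -1, 4).

(5, -1, 4)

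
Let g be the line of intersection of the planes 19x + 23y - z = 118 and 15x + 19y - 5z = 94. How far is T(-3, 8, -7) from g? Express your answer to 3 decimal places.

Direction of g: (19, 23, -1) × (15, 19, -5) = (-96, 80, 16).
A point on g: solving the two plane equations with x = 5 gives (5, 1, 0).
Taking (5, 1, 0) on g with direction v = (-96, 80, 16): w = T − (5, 1, 0) = (-8, 7, -7), and w × v = (672, 800, 32).
Distance = |w × v| / |v| = √1092608 / √15872 ≈ 8.297.

8.297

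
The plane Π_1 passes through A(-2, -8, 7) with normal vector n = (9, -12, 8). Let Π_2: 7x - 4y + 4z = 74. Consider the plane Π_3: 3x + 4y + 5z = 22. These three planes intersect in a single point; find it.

(6, -4, 4)

Π_1: n·r = n·A gives 9x - 12y + 8z = 134.
Solving the 3×3 linear system 9x - 12y + 8z = 134, 7x - 4y + 4z = 74, 3x + 4y + 5z = 22 (e.g. by elimination or Cramer's rule, determinant = 272) gives (6, -4, 4).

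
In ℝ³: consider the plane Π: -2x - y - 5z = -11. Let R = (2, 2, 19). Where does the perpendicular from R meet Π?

(-4, -1, 4)

Foot = R − λn with λ = (n·R − d)/|n|² = (-101 − (-11))/30 = -3.
Foot = (2, 2, 19) − (-3)·(-2, -1, -5) = (-4, -1, 4).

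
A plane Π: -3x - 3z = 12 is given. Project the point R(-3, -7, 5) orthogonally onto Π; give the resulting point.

(-6, -7, 2)

Foot = R − λn with λ = (n·R − d)/|n|² = (-6 − 12)/18 = -1.
Foot = (-3, -7, 5) − (-1)·(-3, 0, -3) = (-6, -7, 2).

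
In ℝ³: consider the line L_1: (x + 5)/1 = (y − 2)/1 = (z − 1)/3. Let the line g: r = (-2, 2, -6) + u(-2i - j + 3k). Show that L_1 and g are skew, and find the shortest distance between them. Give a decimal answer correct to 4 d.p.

L_1 has direction (1, 1, 3) through (-5, 2, 1).
Common perpendicular direction n = (1, 1, 3) × (-2, -1, 3) = (6, -9, 1).
With w = (-2, 2, -6) − (-5, 2, 1) = (3, 0, -7), w · n = 11.
Since n ≠ 0 the lines are not parallel, and w · n = 11 ≠ 0 so they do not intersect; hence they are skew.
Distance = |w · n| / |n| = |11| / √118 ≈ 1.0126.

1.0126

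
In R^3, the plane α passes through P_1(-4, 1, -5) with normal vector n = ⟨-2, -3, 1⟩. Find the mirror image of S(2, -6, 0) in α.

α: n·r = n·P_1 gives -2x - 3y + z = 0.
λ = (n·S − d)/|n|² = (14 − 0)/14 = 1.
Reflection = S − 2λn = (2, -6, 0) − 2·(-2, -3, 1) = (6, 0, -2).

(6, 0, -2)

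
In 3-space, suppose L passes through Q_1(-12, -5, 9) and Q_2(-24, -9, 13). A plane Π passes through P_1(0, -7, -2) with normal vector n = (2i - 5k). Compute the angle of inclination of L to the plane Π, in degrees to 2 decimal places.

A direction vector for L is Q_2 − Q_1 = (-12, -4, 4).
Π: n·r = n·P_1 gives 2x - 5z = 10.
sin θ = |n·v| / (|n||v|) = |-44| / (√29 · √176) = 0.61588.
θ ≈ 38.02°.

38.02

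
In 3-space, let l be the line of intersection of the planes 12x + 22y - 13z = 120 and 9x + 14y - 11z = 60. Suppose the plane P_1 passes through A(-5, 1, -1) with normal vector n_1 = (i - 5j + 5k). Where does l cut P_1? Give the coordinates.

Direction of l: (12, 22, -13) × (9, 14, -11) = (-60, 15, -30).
A point on l: solving the two plane equations with x = 12 gives (12, 6, 12).
P_1: n_1·r = n_1·A gives x - 5y + 5z = -15.
Substitute r = (12, 6, 12) + t(-60, 15, -30) into the plane: 42 + (-285)t = -15, so t = 1/5.
Intersection: (12, 6, 12) + (1/5)·(-60, 15, -30) = (0, 9, 6).

(0, 9, 6)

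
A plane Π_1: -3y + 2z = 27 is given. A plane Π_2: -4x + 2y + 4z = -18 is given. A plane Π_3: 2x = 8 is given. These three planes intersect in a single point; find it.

Solving the 3×3 linear system -3y + 2z = 27, -4x + 2y + 4z = -18, 2x = 8 (e.g. by elimination or Cramer's rule, determinant = -32) gives (4, -7, 3).

(4, -7, 3)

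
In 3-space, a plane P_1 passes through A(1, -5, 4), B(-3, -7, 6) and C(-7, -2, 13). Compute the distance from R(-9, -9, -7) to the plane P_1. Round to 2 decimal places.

AB = (-4, -2, 2), AC = (-8, 3, 9); a normal to P_1 is AB × AC = (-24, 20, -28).
Using A: P_1 has equation -24x + 20y - 28z = -236.
n·R − d = (-24)·(-9) + (20)·(-9) + (-28)·(-7) − (-236) = 468; |n| = √1760.
Distance = |468| / √1760 = 468/√1760 ≈ 11.16.

11.16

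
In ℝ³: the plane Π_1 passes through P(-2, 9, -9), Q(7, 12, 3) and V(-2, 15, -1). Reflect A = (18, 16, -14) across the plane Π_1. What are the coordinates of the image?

PQ = (9, 3, 12), PV = (0, 6, 8); a normal to Π_1 is PQ × PV = (-48, -72, 54).
Using P: Π_1 has equation -48x - 72y + 54z = -1038.
λ = (n·A − d)/|n|² = (-2772 − (-1038))/10404 = -1/6.
Reflection = A − 2λn = (18, 16, -14) − (-1/3)·(-48, -72, 54) = (2, -8, 4).

(2, -8, 4)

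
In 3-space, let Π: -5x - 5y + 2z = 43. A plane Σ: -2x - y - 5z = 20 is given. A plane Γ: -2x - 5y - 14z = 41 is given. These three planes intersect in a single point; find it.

Solving the 3×3 linear system -5x - 5y + 2z = 43, -2x - y - 5z = 20, -2x - 5y - 14z = 41 (e.g. by elimination or Cramer's rule, determinant = 161) gives (-6, -3, -1).

(-6, -3, -1)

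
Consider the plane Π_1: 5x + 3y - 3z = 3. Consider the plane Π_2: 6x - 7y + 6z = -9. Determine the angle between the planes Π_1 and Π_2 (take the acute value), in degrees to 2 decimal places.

82.83

cos θ = |n₁·n₂| / (|n₁||n₂|) = |-9| / (√43 · √121).
θ = arccos(0.12477) ≈ 82.83°.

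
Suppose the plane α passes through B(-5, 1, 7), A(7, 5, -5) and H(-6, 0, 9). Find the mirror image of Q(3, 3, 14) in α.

BA = (12, 4, -12), BH = (-1, -1, 2); a normal to α is BA × BH = (-4, -12, -8).
Using B: α has equation -4x - 12y - 8z = -48.
λ = (n·Q − d)/|n|² = (-160 − (-48))/224 = -1/2.
Reflection = Q − 2λn = (3, 3, 14) − (-1)·(-4, -12, -8) = (-1, -9, 6).

(-1, -9, 6)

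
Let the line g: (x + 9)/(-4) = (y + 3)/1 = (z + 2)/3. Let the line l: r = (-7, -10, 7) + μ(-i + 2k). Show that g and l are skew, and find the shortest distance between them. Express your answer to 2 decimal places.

g has direction (-4, 1, 3) through (-9, -3, -2).
Common perpendicular direction n = (-4, 1, 3) × (-1, 0, 2) = (2, 5, 1).
With w = (-7, -10, 7) − (-9, -3, -2) = (2, -7, 9), w · n = -22.
Since n ≠ 0 the lines are not parallel, and w · n = -22 ≠ 0 so they do not intersect; hence they are skew.
Distance = |w · n| / |n| = |-22| / √30 ≈ 4.02.

4.02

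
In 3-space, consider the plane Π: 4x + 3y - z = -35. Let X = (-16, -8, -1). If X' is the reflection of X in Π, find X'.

λ = (n·X − d)/|n|² = (-87 − (-35))/26 = -2.
Reflection = X − 2λn = (-16, -8, -1) − (-4)·(4, 3, -1) = (0, 4, -5).

(0, 4, -5)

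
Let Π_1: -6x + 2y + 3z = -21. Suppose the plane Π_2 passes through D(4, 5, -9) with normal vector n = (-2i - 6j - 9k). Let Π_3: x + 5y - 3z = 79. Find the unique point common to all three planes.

Π_2: n·r = n·D gives -2x - 6y - 9z = 43.
Solving the 3×3 linear system -6x + 2y + 3z = -21, -2x - 6y - 9z = 43, x + 5y - 3z = 79 (e.g. by elimination or Cramer's rule, determinant = -420) gives (1, 9, -11).

(1, 9, -11)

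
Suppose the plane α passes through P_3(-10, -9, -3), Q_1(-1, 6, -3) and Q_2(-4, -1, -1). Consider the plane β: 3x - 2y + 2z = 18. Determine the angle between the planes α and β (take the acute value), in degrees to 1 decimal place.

P_3Q_1 = (9, 15, 0), P_3Q_2 = (6, 8, 2); a normal to α is P_3Q_1 × P_3Q_2 = (30, -18, -18).
Using P_3: α has equation 30x - 18y - 18z = -84.
cos θ = |n₁·n₂| / (|n₁||n₂|) = |90| / (√1548 · √17).
θ = arccos(0.55480) ≈ 56.3°.

56.3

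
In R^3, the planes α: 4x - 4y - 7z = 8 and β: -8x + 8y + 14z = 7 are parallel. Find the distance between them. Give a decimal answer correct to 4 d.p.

Rescale β by 1/(-2): 4x - 4y - 7z = -7/2. Then distance = |8 − (-7/2)| / √81 ≈ 1.2778.

1.2778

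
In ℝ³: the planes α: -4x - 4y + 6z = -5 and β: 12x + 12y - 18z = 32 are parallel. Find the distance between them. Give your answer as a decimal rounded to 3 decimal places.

0.687

Rescale β by 1/(-3): -4x - 4y + 6z = -32/3. Then distance = |-5 − (-32/3)| / √68 ≈ 0.687.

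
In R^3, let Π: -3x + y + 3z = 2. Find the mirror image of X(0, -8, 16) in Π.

λ = (n·X − d)/|n|² = (40 − 2)/19 = 2.
Reflection = X − 2λn = (0, -8, 16) − 4·(-3, 1, 3) = (12, -12, 4).

(12, -12, 4)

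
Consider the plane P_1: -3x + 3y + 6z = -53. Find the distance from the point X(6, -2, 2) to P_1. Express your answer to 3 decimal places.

n·X − d = (-3)·(6) + (3)·(-2) + (6)·(2) − (-53) = 41; |n| = √54.
Distance = |41| / √54 = 41/√54 ≈ 5.579.

5.579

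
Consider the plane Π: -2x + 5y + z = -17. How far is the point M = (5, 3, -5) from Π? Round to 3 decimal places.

3.104

n·M − d = (-2)·(5) + (5)·(3) + (1)·(-5) − (-17) = 17; |n| = √30.
Distance = |17| / √30 = 17/√30 ≈ 3.104.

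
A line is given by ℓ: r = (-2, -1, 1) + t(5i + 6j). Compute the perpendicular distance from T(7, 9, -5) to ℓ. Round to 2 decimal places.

Taking (-2, -1, 1) on ℓ with direction v = (5, 6, 0): w = T − (-2, -1, 1) = (9, 10, -6), and w × v = (36, -30, 4).
Distance = |w × v| / |v| = √2212 / √61 ≈ 6.02.

6.02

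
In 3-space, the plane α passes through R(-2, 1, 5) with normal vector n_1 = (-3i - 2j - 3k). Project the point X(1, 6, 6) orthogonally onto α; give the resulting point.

α: n_1·r = n_1·R gives -3x - 2y - 3z = -11.
Foot = X − λn with λ = (n·X − d)/|n|² = (-33 − (-11))/22 = -1.
Foot = (1, 6, 6) − (-1)·(-3, -2, -3) = (-2, 4, 3).

(-2, 4, 3)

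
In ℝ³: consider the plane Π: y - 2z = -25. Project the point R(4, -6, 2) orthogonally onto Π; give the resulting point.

Foot = R − λn with λ = (n·R − d)/|n|² = (-10 − (-25))/5 = 3.
Foot = (4, -6, 2) − 3·(0, 1, -2) = (4, -9, 8).

(4, -9, 8)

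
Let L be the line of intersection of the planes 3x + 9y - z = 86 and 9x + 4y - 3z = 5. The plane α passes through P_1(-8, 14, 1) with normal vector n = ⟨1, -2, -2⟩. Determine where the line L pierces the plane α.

(-2, 11, 7)

Direction of L: (3, 9, -1) × (9, 4, -3) = (-23, 0, -69).
A point on L: solving the two plane equations with x = 1 gives (1, 11, 16).
α: n·r = n·P_1 gives x - 2y - 2z = -38.
Substitute r = (1, 11, 16) + t(-23, 0, -69) into the plane: -53 + 115t = -38, so t = 3/23.
Intersection: (1, 11, 16) + (3/23)·(-23, 0, -69) = (-2, 11, 7).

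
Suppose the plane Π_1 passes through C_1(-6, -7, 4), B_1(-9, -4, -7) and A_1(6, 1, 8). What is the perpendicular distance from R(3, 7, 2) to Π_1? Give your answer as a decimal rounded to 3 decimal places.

3.944

C_1B_1 = (-3, 3, -11), C_1A_1 = (12, 8, 4); a normal to Π_1 is C_1B_1 × C_1A_1 = (100, -120, -60).
Using C_1: Π_1 has equation 100x - 120y - 60z = 0.
n·R − d = (100)·(3) + (-120)·(7) + (-60)·(2) − 0 = -660; |n| = √28000.
Distance = |-660| / √28000 = 660/√28000 ≈ 3.944.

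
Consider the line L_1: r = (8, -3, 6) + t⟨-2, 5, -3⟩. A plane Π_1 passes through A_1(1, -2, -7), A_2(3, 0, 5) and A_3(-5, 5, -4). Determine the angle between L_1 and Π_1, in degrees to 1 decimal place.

A_1A_2 = (2, 2, 12), A_1A_3 = (-6, 7, 3); a normal to Π_1 is A_1A_2 × A_1A_3 = (-78, -78, 26).
Using A_1: Π_1 has equation -78x - 78y + 26z = -104.
sin θ = |n·v| / (|n||v|) = |-312| / (√12844 · √38) = 0.44659.
θ ≈ 26.5°.

26.5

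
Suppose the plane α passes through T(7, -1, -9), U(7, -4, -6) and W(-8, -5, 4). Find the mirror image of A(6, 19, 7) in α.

(-12, -11, -23)

TU = (0, -3, 3), TW = (-15, -4, 13); a normal to α is TU × TW = (-27, -45, -45).
Using T: α has equation -27x - 45y - 45z = 261.
λ = (n·A − d)/|n|² = (-1332 − 261)/4779 = -1/3.
Reflection = A − 2λn = (6, 19, 7) − (-2/3)·(-27, -45, -45) = (-12, -11, -23).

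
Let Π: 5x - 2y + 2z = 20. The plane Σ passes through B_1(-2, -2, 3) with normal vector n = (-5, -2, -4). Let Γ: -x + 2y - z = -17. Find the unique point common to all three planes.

(0, -7, 3)

Σ: n·r = n·B_1 gives -5x - 2y - 4z = 2.
Solving the 3×3 linear system 5x - 2y + 2z = 20, -5x - 2y - 4z = 2, -x + 2y - z = -17 (e.g. by elimination or Cramer's rule, determinant = 28) gives (0, -7, 3).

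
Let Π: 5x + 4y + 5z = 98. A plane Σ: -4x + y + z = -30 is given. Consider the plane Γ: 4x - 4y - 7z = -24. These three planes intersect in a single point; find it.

Solving the 3×3 linear system 5x + 4y + 5z = 98, -4x + y + z = -30, 4x - 4y - 7z = -24 (e.g. by elimination or Cramer's rule, determinant = -51) gives (10, 2, 8).

(10, 2, 8)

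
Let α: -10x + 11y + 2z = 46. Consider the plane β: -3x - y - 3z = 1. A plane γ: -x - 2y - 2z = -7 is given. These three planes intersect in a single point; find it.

(3, 8, -6)

Solving the 3×3 linear system -10x + 11y + 2z = 46, -3x - y - 3z = 1, -x - 2y - 2z = -7 (e.g. by elimination or Cramer's rule, determinant = 17) gives (3, 8, -6).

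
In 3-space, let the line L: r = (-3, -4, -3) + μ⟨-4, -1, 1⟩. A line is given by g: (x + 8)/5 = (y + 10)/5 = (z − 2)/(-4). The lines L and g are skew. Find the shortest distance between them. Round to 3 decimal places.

g has direction (5, 5, -4) through (-8, -10, 2).
Common perpendicular direction n = (-4, -1, 1) × (5, 5, -4) = (-1, -11, -15).
With w = (-8, -10, 2) − (-3, -4, -3) = (-5, -6, 5), w · n = -4.
Distance = |w · n| / |n| = |-4| / √347 ≈ 0.215.

0.215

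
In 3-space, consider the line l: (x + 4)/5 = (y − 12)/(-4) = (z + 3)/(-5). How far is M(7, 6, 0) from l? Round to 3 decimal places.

10.195

l has direction (5, -4, -5) through (-4, 12, -3).
Taking (-4, 12, -3) on l with direction v = (5, -4, -5): w = M − (-4, 12, -3) = (11, -6, 3), and w × v = (42, 70, -14).
Distance = |w × v| / |v| = √6860 / √66 ≈ 10.195.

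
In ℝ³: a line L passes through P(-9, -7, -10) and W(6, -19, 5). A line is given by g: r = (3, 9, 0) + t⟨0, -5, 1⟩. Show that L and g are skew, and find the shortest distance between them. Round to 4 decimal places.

A direction vector for L is W − P = (15, -12, 15).
Common perpendicular direction n = (15, -12, 15) × (0, -5, 1) = (63, -15, -75).
With w = (3, 9, 0) − (-9, -7, -10) = (12, 16, 10), w · n = -234.
Since n ≠ 0 the lines are not parallel, and w · n = -234 ≠ 0 so they do not intersect; hence they are skew.
Distance = |w · n| / |n| = |-234| / √9819 ≈ 2.3615.

2.3615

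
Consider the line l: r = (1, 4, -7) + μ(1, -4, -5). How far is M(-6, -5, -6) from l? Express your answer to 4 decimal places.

10.8299

Taking (1, 4, -7) on l with direction v = (1, -4, -5): w = M − (1, 4, -7) = (-7, -9, 1), and w × v = (49, -34, 37).
Distance = |w × v| / |v| = √4926 / √42 ≈ 10.8299.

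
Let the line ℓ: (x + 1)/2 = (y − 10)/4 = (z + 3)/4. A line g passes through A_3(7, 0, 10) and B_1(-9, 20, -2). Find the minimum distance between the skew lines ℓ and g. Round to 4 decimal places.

ℓ has direction (2, 4, 4) through (-1, 10, -3).
A direction vector for g is B_1 − A_3 = (-16, 20, -12).
Common perpendicular direction n = (2, 4, 4) × (-16, 20, -12) = (-128, -40, 104).
With w = (7, 0, 10) − (-1, 10, -3) = (8, -10, 13), w · n = 728.
Distance = |w · n| / |n| = |728| / √28800 ≈ 4.2898.

4.2898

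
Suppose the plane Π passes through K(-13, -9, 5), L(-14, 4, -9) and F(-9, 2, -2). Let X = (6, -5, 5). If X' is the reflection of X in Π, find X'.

(-4, 5, 15)

KL = (-1, 13, -14), KF = (4, 11, -7); a normal to Π is KL × KF = (63, -63, -63).
Using K: Π has equation 63x - 63y - 63z = -567.
λ = (n·X − d)/|n|² = (378 − (-567))/11907 = 5/63.
Reflection = X − 2λn = (6, -5, 5) − (10/63)·(63, -63, -63) = (-4, 5, 15).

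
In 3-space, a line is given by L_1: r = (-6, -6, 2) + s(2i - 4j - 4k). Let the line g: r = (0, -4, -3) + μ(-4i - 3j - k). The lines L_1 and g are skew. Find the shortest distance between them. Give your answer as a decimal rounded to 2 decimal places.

3.32

Common perpendicular direction n = (2, -4, -4) × (-4, -3, -1) = (-8, 18, -22).
With w = (0, -4, -3) − (-6, -6, 2) = (6, 2, -5), w · n = 98.
Distance = |w · n| / |n| = |98| / √872 ≈ 3.32.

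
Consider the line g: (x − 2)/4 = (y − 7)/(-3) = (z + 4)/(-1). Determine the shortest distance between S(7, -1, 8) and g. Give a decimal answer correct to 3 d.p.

13.915

g has direction (4, -3, -1) through (2, 7, -4).
Taking (2, 7, -4) on g with direction v = (4, -3, -1): w = S − (2, 7, -4) = (5, -8, 12), and w × v = (44, 53, 17).
Distance = |w × v| / |v| = √5034 / √26 ≈ 13.915.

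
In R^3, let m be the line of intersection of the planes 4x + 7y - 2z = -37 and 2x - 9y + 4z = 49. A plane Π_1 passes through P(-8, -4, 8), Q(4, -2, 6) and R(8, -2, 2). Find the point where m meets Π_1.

Direction of m: (4, 7, -2) × (2, -9, 4) = (10, -20, -50).
A point on m: solving the two plane equations with x = 0 gives (0, -5, 1).
PQ = (12, 2, -2), PR = (16, 2, -6); a normal to Π_1 is PQ × PR = (-8, 40, -8).
Using P: Π_1 has equation -8x + 40y - 8z = -160.
Substitute r = (0, -5, 1) + t(10, -20, -50) into the plane: -208 + (-480)t = -160, so t = -1/10.
Intersection: (0, -5, 1) + (-1/10)·(10, -20, -50) = (-1, -3, 6).

(-1, -3, 6)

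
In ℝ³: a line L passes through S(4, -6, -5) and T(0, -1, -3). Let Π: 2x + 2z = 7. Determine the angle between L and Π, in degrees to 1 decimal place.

12.2

A direction vector for L is T − S = (-4, 5, 2).
sin θ = |n·v| / (|n||v|) = |-4| / (√8 · √45) = 0.21082.
θ ≈ 12.2°.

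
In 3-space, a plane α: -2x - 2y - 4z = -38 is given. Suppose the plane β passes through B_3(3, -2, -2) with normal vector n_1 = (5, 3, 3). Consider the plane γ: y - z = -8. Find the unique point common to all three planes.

(-9, 4, 12)

β: n_1·r = n_1·B_3 gives 5x + 3y + 3z = 3.
Solving the 3×3 linear system -2x - 2y - 4z = -38, 5x + 3y + 3z = 3, y - z = -8 (e.g. by elimination or Cramer's rule, determinant = -18) gives (-9, 4, 12).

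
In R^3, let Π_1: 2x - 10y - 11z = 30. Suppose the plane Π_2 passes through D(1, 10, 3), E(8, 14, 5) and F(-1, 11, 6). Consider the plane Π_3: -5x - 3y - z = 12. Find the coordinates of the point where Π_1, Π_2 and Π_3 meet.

(-3, 3, -6)

DE = (7, 4, 2), DF = (-2, 1, 3); a normal to Π_2 is DE × DF = (10, -25, 15).
Using D: Π_2 has equation 10x - 25y + 15z = -195.
Solving the 3×3 linear system 2x - 10y - 11z = 30, 10x - 25y + 15z = -195, -5x - 3y - z = 12 (e.g. by elimination or Cramer's rule, determinant = 2495) gives (-3, 3, -6).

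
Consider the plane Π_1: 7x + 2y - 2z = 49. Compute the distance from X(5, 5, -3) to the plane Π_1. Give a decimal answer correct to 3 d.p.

0.265

n·X − d = (7)·(5) + (2)·(5) + (-2)·(-3) − 49 = 2; |n| = √57.
Distance = |2| / √57 = 2/√57 ≈ 0.265.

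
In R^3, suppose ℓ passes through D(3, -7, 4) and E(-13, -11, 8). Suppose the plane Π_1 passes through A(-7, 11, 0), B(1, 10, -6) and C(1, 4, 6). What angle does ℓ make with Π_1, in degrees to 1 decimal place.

A direction vector for ℓ is E − D = (-16, -4, 4).
AB = (8, -1, -6), AC = (8, -7, 6); a normal to Π_1 is AB × AC = (-48, -96, -48).
Using A: Π_1 has equation -48x - 96y - 48z = -720.
sin θ = |n·v| / (|n||v|) = |960| / (√13824 · √288) = 0.48113.
θ ≈ 28.8°.

28.8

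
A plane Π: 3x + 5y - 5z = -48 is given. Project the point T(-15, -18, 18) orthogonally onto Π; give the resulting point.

Foot = T − λn with λ = (n·T − d)/|n|² = (-225 − (-48))/59 = -3.
Foot = (-15, -18, 18) − (-3)·(3, 5, -5) = (-6, -3, 3).

(-6, -3, 3)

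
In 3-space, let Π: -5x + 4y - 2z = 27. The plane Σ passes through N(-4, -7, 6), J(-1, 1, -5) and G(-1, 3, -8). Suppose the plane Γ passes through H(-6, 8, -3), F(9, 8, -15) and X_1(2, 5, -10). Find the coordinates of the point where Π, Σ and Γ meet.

(5, 7, -12)

NJ = (3, 8, -11), NG = (3, 10, -14); a normal to Σ is NJ × NG = (-2, 9, 6).
Using N: Σ has equation -2x + 9y + 6z = -19.
HF = (15, 0, -12), HX_1 = (8, -3, -7); a normal to Γ is HF × HX_1 = (-36, 9, -45).
Using H: Γ has equation -36x + 9y - 45z = 423.
Solving the 3×3 linear system -5x + 4y - 2z = 27, -2x + 9y + 6z = -19, -36x + 9y - 45z = 423 (e.g. by elimination or Cramer's rule, determinant = 459) gives (5, 7, -12).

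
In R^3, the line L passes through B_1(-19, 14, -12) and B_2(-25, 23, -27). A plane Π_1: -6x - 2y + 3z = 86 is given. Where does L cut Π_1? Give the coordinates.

(-11, 2, 8)

A direction vector for L is B_2 − B_1 = (-6, 9, -15).
Substitute r = (-19, 14, -12) + t(-6, 9, -15) into the plane: 50 + (-27)t = 86, so t = -4/3.
Intersection: (-19, 14, -12) + (-4/3)·(-6, 9, -15) = (-11, 2, 8).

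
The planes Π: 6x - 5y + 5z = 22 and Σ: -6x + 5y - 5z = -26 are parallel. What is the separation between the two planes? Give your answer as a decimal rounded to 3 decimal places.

Rescale Σ by 1/(-1): 6x - 5y + 5z = 26. Then distance = |22 − 26| / √86 ≈ 0.431.

0.431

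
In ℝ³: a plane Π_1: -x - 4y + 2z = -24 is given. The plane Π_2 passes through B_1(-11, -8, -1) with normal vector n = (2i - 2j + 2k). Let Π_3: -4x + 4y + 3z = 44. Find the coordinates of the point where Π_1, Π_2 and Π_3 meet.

(0, 8, 4)

Π_2: n·r = n·B_1 gives 2x - 2y + 2z = -8.
Solving the 3×3 linear system -x - 4y + 2z = -24, 2x - 2y + 2z = -8, -4x + 4y + 3z = 44 (e.g. by elimination or Cramer's rule, determinant = 70) gives (0, 8, 4).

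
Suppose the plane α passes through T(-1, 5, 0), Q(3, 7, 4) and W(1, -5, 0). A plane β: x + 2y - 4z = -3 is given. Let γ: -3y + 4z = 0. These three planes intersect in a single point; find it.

TQ = (4, 2, 4), TW = (2, -10, 0); a normal to α is TQ × TW = (40, 8, -44).
Using T: α has equation 40x + 8y - 44z = 0.
Solving the 3×3 linear system 40x + 8y - 44z = 0, x + 2y - 4z = -3, -3y + 4z = 0 (e.g. by elimination or Cramer's rule, determinant = -60) gives (5, 8, 6).

(5, 8, 6)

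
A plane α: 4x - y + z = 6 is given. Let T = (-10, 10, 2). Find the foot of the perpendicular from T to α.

(2, 7, 5)

Foot = T − λn with λ = (n·T − d)/|n|² = (-48 − 6)/18 = -3.
Foot = (-10, 10, 2) − (-3)·(4, -1, 1) = (2, 7, 5).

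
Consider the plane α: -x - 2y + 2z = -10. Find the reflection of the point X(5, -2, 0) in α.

λ = (n·X − d)/|n|² = (-1 − (-10))/9 = 1.
Reflection = X − 2λn = (5, -2, 0) − 2·(-1, -2, 2) = (7, 2, -4).

(7, 2, -4)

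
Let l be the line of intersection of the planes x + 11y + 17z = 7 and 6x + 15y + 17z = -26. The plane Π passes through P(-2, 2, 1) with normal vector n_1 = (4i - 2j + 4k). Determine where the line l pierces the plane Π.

Direction of l: (1, 11, 17) × (6, 15, 17) = (-68, 85, -51).
A point on l: solving the two plane equations with x = -1 gives (-1, -7, 5).
Π: n_1·r = n_1·P gives 4x - 2y + 4z = -8.
Substitute r = (-1, -7, 5) + t(-68, 85, -51) into the plane: 30 + (-646)t = -8, so t = 1/17.
Intersection: (-1, -7, 5) + (1/17)·(-68, 85, -51) = (-5, -2, 2).

(-5, -2, 2)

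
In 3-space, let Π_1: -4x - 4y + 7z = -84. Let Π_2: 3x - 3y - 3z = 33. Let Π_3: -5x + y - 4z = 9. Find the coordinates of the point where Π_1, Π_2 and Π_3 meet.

(5, 2, -8)

Solving the 3×3 linear system -4x - 4y + 7z = -84, 3x - 3y - 3z = 33, -5x + y - 4z = 9 (e.g. by elimination or Cramer's rule, determinant = -252) gives (5, 2, -8).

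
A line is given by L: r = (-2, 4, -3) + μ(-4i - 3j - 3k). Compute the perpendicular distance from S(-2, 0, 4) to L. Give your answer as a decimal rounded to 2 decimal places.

Taking (-2, 4, -3) on L with direction v = (-4, -3, -3): w = S − (-2, 4, -3) = (0, -4, 7), and w × v = (33, -28, -16).
Distance = |w × v| / |v| = √2129 / √34 ≈ 7.91.

7.91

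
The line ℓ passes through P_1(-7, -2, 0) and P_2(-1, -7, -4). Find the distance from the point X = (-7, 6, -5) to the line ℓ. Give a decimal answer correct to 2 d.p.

A direction vector for ℓ is P_2 − P_1 = (6, -5, -4).
Taking (-7, -2, 0) on ℓ with direction v = (6, -5, -4): w = X − (-7, -2, 0) = (0, 8, -5), and w × v = (-57, -30, -48).
Distance = |w × v| / |v| = √6453 / √77 ≈ 9.15.

9.15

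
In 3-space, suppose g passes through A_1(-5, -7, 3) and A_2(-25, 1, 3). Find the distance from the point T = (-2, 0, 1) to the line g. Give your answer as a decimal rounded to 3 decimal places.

A direction vector for g is A_2 − A_1 = (-20, 8, 0).
Taking (-5, -7, 3) on g with direction v = (-20, 8, 0): w = T − (-5, -7, 3) = (3, 7, -2), and w × v = (16, 40, 164).
Distance = |w × v| / |v| = √28752 / √464 ≈ 7.872.

7.872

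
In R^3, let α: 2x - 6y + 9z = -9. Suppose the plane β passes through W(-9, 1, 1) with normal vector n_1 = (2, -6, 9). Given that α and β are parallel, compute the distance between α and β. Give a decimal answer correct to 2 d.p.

0.55

β: n_1·r = n_1·W gives 2x - 6y + 9z = -15.
Same normal n = (2, -6, 9) with |n| = √121; distance = |-9 − (-15)| / |n| = 6/√121 ≈ 0.55.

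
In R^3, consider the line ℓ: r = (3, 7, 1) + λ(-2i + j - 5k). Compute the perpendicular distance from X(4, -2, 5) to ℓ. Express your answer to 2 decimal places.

8.12

Taking (3, 7, 1) on ℓ with direction v = (-2, 1, -5): w = X − (3, 7, 1) = (1, -9, 4), and w × v = (41, -3, -17).
Distance = |w × v| / |v| = √1979 / √30 ≈ 8.12.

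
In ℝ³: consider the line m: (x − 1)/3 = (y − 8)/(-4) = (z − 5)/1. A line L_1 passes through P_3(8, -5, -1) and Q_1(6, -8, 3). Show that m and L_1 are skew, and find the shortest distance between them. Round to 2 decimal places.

m has direction (3, -4, 1) through (1, 8, 5).
A direction vector for L_1 is Q_1 − P_3 = (-2, -3, 4).
Common perpendicular direction n = (3, -4, 1) × (-2, -3, 4) = (-13, -14, -17).
With w = (8, -5, -1) − (1, 8, 5) = (7, -13, -6), w · n = 193.
Since n ≠ 0 the lines are not parallel, and w · n = 193 ≠ 0 so they do not intersect; hence they are skew.
Distance = |w · n| / |n| = |193| / √654 ≈ 7.55.

7.55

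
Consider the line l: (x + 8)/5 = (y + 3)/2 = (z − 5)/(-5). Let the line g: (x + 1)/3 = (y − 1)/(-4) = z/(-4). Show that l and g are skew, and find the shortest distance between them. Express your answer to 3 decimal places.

1.194

l has direction (5, 2, -5) through (-8, -3, 5).
g has direction (3, -4, -4) through (-1, 1, 0).
Common perpendicular direction n = (5, 2, -5) × (3, -4, -4) = (-28, 5, -26).
With w = (-1, 1, 0) − (-8, -3, 5) = (7, 4, -5), w · n = -46.
Since n ≠ 0 the lines are not parallel, and w · n = -46 ≠ 0 so they do not intersect; hence they are skew.
Distance = |w · n| / |n| = |-46| / √1485 ≈ 1.194.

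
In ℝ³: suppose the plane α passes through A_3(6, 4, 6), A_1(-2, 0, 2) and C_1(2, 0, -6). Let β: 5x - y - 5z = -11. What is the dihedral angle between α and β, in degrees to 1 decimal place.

A_3A_1 = (-8, -4, -4), A_3C_1 = (-4, -4, -12); a normal to α is A_3A_1 × A_3C_1 = (32, -80, 16).
Using A_3: α has equation 32x - 80y + 16z = -32.
cos θ = |n₁·n₂| / (|n₁||n₂|) = |160| / (√7680 · √51).
θ = arccos(0.25565) ≈ 75.2°.

75.2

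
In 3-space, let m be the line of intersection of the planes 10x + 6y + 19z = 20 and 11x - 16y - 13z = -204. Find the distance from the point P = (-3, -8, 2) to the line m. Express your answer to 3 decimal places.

Direction of m: (10, 6, 19) × (11, -16, -13) = (226, 339, -226).
A point on m: solving the two plane equations with x = -4 gives (-4, 10, 0).
Taking (-4, 10, 0) on m with direction v = (226, 339, -226): w = P − (-4, 10, 0) = (1, -18, 2), and w × v = (3390, 678, 4407).
Distance = |w × v| / |v| = √31373433 / √217073 ≈ 12.022.

12.022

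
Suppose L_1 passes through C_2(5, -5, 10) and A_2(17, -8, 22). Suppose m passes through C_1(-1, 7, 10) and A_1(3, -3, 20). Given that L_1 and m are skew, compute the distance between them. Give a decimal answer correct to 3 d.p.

8.889

A direction vector for L_1 is A_2 − C_2 = (12, -3, 12).
A direction vector for m is A_1 − C_1 = (4, -10, 10).
Common perpendicular direction n = (12, -3, 12) × (4, -10, 10) = (90, -72, -108).
With w = (-1, 7, 10) − (5, -5, 10) = (-6, 12, 0), w · n = -1404.
Distance = |w · n| / |n| = |-1404| / √24948 ≈ 8.889.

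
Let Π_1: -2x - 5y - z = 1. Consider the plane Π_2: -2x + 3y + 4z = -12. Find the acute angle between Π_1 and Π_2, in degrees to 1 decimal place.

cos θ = |n₁·n₂| / (|n₁||n₂|) = |-15| / (√30 · √29).
θ = arccos(0.50855) ≈ 59.4°.

59.4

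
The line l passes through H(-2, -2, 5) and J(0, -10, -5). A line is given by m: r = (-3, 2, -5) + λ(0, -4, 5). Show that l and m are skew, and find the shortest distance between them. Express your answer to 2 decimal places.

A direction vector for l is J − H = (2, -8, -10).
Common perpendicular direction n = (2, -8, -10) × (0, -4, 5) = (-80, -10, -8).
With w = (-3, 2, -5) − (-2, -2, 5) = (-1, 4, -10), w · n = 120.
Since n ≠ 0 the lines are not parallel, and w · n = 120 ≠ 0 so they do not intersect; hence they are skew.
Distance = |w · n| / |n| = |120| / √6564 ≈ 1.48.

1.48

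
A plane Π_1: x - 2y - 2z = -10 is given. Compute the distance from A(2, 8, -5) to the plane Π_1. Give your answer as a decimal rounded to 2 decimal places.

2.00

n·A − d = (1)·(2) + (-2)·(8) + (-2)·(-5) − (-10) = 6; |n| = √9.
Distance = |6| / √9 = 6/√9 ≈ 2.00.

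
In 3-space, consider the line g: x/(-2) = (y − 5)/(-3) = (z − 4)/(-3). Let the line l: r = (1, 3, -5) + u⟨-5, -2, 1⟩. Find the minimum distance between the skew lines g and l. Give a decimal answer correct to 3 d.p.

g has direction (-2, -3, -3) through (0, 5, 4).
Common perpendicular direction n = (-2, -3, -3) × (-5, -2, 1) = (-9, 17, -11).
With w = (1, 3, -5) − (0, 5, 4) = (1, -2, -9), w · n = 56.
Distance = |w · n| / |n| = |56| / √491 ≈ 2.527.

2.527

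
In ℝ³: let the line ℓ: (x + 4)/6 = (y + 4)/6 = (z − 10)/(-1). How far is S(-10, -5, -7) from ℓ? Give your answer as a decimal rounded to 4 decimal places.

ℓ has direction (6, 6, -1) through (-4, -4, 10).
Taking (-4, -4, 10) on ℓ with direction v = (6, 6, -1): w = S − (-4, -4, 10) = (-6, -1, -17), and w × v = (103, -108, -30).
Distance = |w × v| / |v| = √23173 / √73 ≈ 17.8168.

17.8168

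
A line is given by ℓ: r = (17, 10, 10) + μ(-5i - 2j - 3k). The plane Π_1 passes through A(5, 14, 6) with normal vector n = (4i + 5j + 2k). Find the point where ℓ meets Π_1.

(12, 8, 7)

Π_1: n·r = n·A gives 4x + 5y + 2z = 102.
Substitute r = (17, 10, 10) + t(-5, -2, -3) into the plane: 138 + (-36)t = 102, so t = 1.
Intersection: (17, 10, 10) + 1·(-5, -2, -3) = (12, 8, 7).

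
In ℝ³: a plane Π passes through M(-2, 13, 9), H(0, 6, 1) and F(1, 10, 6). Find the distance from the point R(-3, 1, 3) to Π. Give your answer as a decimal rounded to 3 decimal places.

5.461

MH = (2, -7, -8), MF = (3, -3, -3); a normal to Π is MH × MF = (-3, -18, 15).
Using M: Π has equation -3x - 18y + 15z = -93.
n·R − d = (-3)·(-3) + (-18)·(1) + (15)·(3) − (-93) = 129; |n| = √558.
Distance = |129| / √558 = 129/√558 ≈ 5.461.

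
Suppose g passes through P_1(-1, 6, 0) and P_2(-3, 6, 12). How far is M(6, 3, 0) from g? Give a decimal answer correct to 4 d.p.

A direction vector for g is P_2 − P_1 = (-2, 0, 12).
Taking (-1, 6, 0) on g with direction v = (-2, 0, 12): w = M − (-1, 6, 0) = (7, -3, 0), and w × v = (-36, -84, -6).
Distance = |w × v| / |v| = √8388 / √148 ≈ 7.5283.

7.5283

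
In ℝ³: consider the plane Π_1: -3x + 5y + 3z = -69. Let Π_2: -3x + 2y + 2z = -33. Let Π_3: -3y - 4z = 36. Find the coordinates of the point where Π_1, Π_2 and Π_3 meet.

Solving the 3×3 linear system -3x + 5y + 3z = -69, -3x + 2y + 2z = -33, -3y - 4z = 36 (e.g. by elimination or Cramer's rule, determinant = -27) gives (3, -12, 0).

(3, -12, 0)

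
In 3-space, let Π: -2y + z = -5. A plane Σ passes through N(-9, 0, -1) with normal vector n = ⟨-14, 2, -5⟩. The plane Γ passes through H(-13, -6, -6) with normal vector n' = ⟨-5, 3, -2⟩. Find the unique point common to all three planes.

(-11, 6, 7)

Σ: n·r = n·N gives -14x + 2y - 5z = 131.
Γ: n'·r = n'·H gives -5x + 3y - 2z = 59.
Solving the 3×3 linear system -2y + z = -5, -14x + 2y - 5z = 131, -5x + 3y - 2z = 59 (e.g. by elimination or Cramer's rule, determinant = -26) gives (-11, 6, 7).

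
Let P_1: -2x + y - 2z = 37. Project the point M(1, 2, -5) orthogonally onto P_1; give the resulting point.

(-5, 5, -11)

Foot = M − λn with λ = (n·M − d)/|n|² = (10 − 37)/9 = -3.
Foot = (1, 2, -5) − (-3)·(-2, 1, -2) = (-5, 5, -11).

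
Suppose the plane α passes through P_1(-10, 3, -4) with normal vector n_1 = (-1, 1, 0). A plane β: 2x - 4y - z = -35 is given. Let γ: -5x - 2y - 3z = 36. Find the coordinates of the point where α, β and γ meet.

(-11, 2, 5)

α: n_1·r = n_1·P_1 gives -x + y = 13.
Solving the 3×3 linear system -x + y = 13, 2x - 4y - z = -35, -5x - 2y - 3z = 36 (e.g. by elimination or Cramer's rule, determinant = 1) gives (-11, 2, 5).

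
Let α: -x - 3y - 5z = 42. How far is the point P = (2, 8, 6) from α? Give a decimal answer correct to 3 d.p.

16.565

n·P − d = (-1)·(2) + (-3)·(8) + (-5)·(6) − 42 = -98; |n| = √35.
Distance = |-98| / √35 = 98/√35 ≈ 16.565.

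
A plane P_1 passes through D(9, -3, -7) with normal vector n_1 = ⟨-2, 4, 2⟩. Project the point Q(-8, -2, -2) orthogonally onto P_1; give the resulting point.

(-4, -10, -6)

P_1: n_1·r = n_1·D gives -2x + 4y + 2z = -44.
Foot = Q − λn with λ = (n·Q − d)/|n|² = (4 − (-44))/24 = 2.
Foot = (-8, -2, -2) − 2·(-2, 4, 2) = (-4, -10, -6).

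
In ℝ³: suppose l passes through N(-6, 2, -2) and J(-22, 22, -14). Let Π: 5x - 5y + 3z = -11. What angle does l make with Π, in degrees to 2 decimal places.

83.84

A direction vector for l is J − N = (-16, 20, -12).
sin θ = |n·v| / (|n||v|) = |-216| / (√59 · √800) = 0.99422.
θ ≈ 83.84°.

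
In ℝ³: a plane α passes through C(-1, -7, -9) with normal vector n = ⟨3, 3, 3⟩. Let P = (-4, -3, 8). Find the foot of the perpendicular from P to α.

(-10, -9, 2)

α: n·r = n·C gives 3x + 3y + 3z = -51.
Foot = P − λn with λ = (n·P − d)/|n|² = (3 − (-51))/27 = 2.
Foot = (-4, -3, 8) − 2·(3, 3, 3) = (-10, -9, 2).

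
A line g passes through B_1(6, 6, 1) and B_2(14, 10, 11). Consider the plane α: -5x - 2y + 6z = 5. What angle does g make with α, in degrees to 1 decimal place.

6.4

A direction vector for g is B_2 − B_1 = (8, 4, 10).
sin θ = |n·v| / (|n||v|) = |12| / (√65 · √180) = 0.11094.
θ ≈ 6.4°.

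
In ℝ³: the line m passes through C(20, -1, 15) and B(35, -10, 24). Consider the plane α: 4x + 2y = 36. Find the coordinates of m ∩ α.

(5, 8, 6)

A direction vector for m is B − C = (15, -9, 9).
Substitute r = (20, -1, 15) + t(15, -9, 9) into the plane: 78 + 42t = 36, so t = -1.
Intersection: (20, -1, 15) + (-1)·(15, -9, 9) = (5, 8, 6).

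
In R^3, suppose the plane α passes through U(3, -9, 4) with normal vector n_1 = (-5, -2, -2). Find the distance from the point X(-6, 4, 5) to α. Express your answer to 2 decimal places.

α: n_1·r = n_1·U gives -5x - 2y - 2z = -5.
n·X − d = (-5)·(-6) + (-2)·(4) + (-2)·(5) − (-5) = 17; |n| = √33.
Distance = |17| / √33 = 17/√33 ≈ 2.96.

2.96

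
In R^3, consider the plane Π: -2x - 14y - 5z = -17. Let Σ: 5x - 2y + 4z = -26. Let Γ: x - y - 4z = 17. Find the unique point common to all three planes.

(0, 3, -5)

Solving the 3×3 linear system -2x - 14y - 5z = -17, 5x - 2y + 4z = -26, x - y - 4z = 17 (e.g. by elimination or Cramer's rule, determinant = -345) gives (0, 3, -5).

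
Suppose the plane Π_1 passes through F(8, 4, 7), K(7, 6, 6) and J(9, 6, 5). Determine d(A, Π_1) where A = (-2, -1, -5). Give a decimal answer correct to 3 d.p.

15.413

FK = (-1, 2, -1), FJ = (1, 2, -2); a normal to Π_1 is FK × FJ = (-2, -3, -4).
Using F: Π_1 has equation -2x - 3y - 4z = -56.
n·A − d = (-2)·(-2) + (-3)·(-1) + (-4)·(-5) − (-56) = 83; |n| = √29.
Distance = |83| / √29 = 83/√29 ≈ 15.413.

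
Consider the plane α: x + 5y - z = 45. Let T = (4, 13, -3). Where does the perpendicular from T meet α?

Foot = T − λn with λ = (n·T − d)/|n|² = (72 − 45)/27 = 1.
Foot = (4, 13, -3) − 1·(1, 5, -1) = (3, 8, -2).

(3, 8, -2)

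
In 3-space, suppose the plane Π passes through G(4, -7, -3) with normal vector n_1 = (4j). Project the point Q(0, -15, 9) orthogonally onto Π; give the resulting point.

(0, -7, 9)

Π: n_1·r = n_1·G gives 4y = -28.
Foot = Q − λn with λ = (n·Q − d)/|n|² = (-60 − (-28))/16 = -2.
Foot = (0, -15, 9) − (-2)·(0, 4, 0) = (0, -7, 9).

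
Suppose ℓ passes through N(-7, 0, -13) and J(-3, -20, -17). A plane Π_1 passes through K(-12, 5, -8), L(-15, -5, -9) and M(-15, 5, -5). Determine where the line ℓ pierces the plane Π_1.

(-8, 5, -12)

A direction vector for ℓ is J − N = (4, -20, -4).
KL = (-3, -10, -1), KM = (-3, 0, 3); a normal to Π_1 is KL × KM = (-30, 12, -30).
Using K: Π_1 has equation -30x + 12y - 30z = 660.
Substitute r = (-7, 0, -13) + t(4, -20, -4) into the plane: 600 + (-240)t = 660, so t = -1/4.
Intersection: (-7, 0, -13) + (-1/4)·(4, -20, -4) = (-8, 5, -12).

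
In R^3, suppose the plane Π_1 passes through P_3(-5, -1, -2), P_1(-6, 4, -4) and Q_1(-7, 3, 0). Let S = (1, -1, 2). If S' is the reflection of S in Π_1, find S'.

P_3P_1 = (-1, 5, -2), P_3Q_1 = (-2, 4, 2); a normal to Π_1 is P_3P_1 × P_3Q_1 = (18, 6, 6).
Using P_3: Π_1 has equation 18x + 6y + 6z = -108.
λ = (n·S − d)/|n|² = (24 − (-108))/396 = 1/3.
Reflection = S − 2λn = (1, -1, 2) − (2/3)·(18, 6, 6) = (-11, -5, -2).

(-11, -5, -2)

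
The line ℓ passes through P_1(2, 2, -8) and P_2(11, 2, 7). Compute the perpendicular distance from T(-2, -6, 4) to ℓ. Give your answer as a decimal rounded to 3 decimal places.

A direction vector for ℓ is P_2 − P_1 = (9, 0, 15).
Taking (2, 2, -8) on ℓ with direction v = (9, 0, 15): w = T − (2, 2, -8) = (-4, -8, 12), and w × v = (-120, 168, 72).
Distance = |w × v| / |v| = √47808 / √306 ≈ 12.499.

12.499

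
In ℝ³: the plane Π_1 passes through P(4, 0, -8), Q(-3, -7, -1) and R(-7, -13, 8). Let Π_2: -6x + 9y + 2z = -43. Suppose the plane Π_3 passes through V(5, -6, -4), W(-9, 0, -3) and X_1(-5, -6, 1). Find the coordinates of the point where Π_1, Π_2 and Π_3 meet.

PQ = (-7, -7, 7), PR = (-11, -13, 16); a normal to Π_1 is PQ × PR = (-21, 35, 14).
Using P: Π_1 has equation -21x + 35y + 14z = -196.
VW = (-14, 6, 1), VX_1 = (-10, 0, 5); a normal to Π_3 is VW × VX_1 = (30, 60, 60).
Using V: Π_3 has equation 30x + 60y + 60z = -450.
Solving the 3×3 linear system -21x + 35y + 14z = -196, -6x + 9y + 2z = -43, 30x + 60y + 60z = -450 (e.g. by elimination or Cramer's rule, determinant = -2940) gives (1, -3, -5).

(1, -3, -5)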